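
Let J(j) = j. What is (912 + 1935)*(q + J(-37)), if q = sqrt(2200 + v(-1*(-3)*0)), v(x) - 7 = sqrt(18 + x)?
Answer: -105339 + 2847*sqrt(2207 + 3*sqrt(2)) ≈ 28538.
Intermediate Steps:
v(x) = 7 + sqrt(18 + x)
q = sqrt(2207 + 3*sqrt(2)) (q = sqrt(2200 + (7 + sqrt(18 - 1*(-3)*0))) = sqrt(2200 + (7 + sqrt(18 + 3*0))) = sqrt(2200 + (7 + sqrt(18 + 0))) = sqrt(2200 + (7 + sqrt(18))) = sqrt(2200 + (7 + 3*sqrt(2))) = sqrt(2207 + 3*sqrt(2)) ≈ 47.024)
(912 + 1935)*(q + J(-37)) = (912 + 1935)*(sqrt(2207 + 3*sqrt(2)) - 37) = 2847*(-37 + sqrt(2207 + 3*sqrt(2))) = -105339 + 2847*sqrt(2207 + 3*sqrt(2))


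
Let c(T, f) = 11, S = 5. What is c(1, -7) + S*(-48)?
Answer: -229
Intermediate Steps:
c(1, -7) + S*(-48) = 11 + 5*(-48) = 11 - 240 = -229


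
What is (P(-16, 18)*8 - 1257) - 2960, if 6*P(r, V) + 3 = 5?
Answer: -12643/3 ≈ -4214.3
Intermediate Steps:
P(r, V) = ⅓ (P(r, V) = -½ + (⅙)*5 = -½ + ⅚ = ⅓)
(P(-16, 18)*8 - 1257) - 2960 = ((⅓)*8 - 1257) - 2960 = (8/3 - 1257) - 2960 = -3763/3 - 2960 = -12643/3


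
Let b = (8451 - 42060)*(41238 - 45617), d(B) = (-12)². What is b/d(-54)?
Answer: 49057937/48 ≈ 1.0220e+6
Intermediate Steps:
d(B) = 144
b = 147173811 (b = -33609*(-4379) = 147173811)
b/d(-54) = 147173811/144 = 147173811*(1/144) = 49057937/48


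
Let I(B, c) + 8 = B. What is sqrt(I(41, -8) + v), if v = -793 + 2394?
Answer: sqrt(1634) ≈ 40.423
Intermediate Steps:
v = 1601
I(B, c) = -8 + B
sqrt(I(41, -8) + v) = sqrt((-8 + 41) + 1601) = sqrt(33 + 1601) = sqrt(1634)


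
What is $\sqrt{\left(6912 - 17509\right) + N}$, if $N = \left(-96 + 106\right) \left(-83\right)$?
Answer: $i \sqrt{11427} \approx 106.9 i$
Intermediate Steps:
$N = -830$ ($N = 10 \left(-83\right) = -830$)
$\sqrt{\left(6912 - 17509\right) + N} = \sqrt{\left(6912 - 17509\right) - 830} = \sqrt{-10597 - 830} = \sqrt{-11427} = i \sqrt{11427}$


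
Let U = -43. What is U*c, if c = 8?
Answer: -344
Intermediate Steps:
U*c = -43*8 = -344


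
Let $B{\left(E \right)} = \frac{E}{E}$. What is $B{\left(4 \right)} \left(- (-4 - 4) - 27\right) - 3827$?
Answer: $-3846$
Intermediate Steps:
$B{\left(E \right)} = 1$
$B{\left(4 \right)} \left(- (-4 - 4) - 27\right) - 3827 = 1 \left(- (-4 - 4) - 27\right) - 3827 = 1 \left(\left(-1\right) \left(-8\right) - 27\right) - 3827 = 1 \left(8 - 27\right) - 3827 = 1 \left(-19\right) - 3827 = -19 - 3827 = -3846$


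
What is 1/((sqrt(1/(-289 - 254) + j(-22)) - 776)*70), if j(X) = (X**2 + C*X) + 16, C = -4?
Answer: -210684/11433179975 - sqrt(173370669)/22866359950 ≈ -1.9003e-5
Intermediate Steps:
j(X) = 16 + X**2 - 4*X (j(X) = (X**2 - 4*X) + 16 = 16 + X**2 - 4*X)
1/((sqrt(1/(-289 - 254) + j(-22)) - 776)*70) = 1/(sqrt(1/(-289 - 254) + (16 + (-22)**2 - 4*(-22))) - 776*70) = (1/70)/(sqrt(1/(-543) + (16 + 484 + 88)) - 776) = (1/70)/(sqrt(-1/543 + 588) - 776) = (1/70)/(sqrt(319283/543) - 776) = (1/70)/(sqrt(173370669)/543 - 776) = (1/70)/(-776 + sqrt(173370669)/543) = 1/(70*(-776 + sqrt(173370669)/543))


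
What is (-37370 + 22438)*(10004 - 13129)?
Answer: 46662500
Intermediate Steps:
(-37370 + 22438)*(10004 - 13129) = -14932*(-3125) = 46662500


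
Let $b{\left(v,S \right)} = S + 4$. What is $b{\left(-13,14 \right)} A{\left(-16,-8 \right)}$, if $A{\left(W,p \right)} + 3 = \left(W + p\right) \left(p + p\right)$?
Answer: $6858$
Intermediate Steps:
$A{\left(W,p \right)} = -3 + 2 p \left(W + p\right)$ ($A{\left(W,p \right)} = -3 + \left(W + p\right) \left(p + p\right) = -3 + \left(W + p\right) 2 p = -3 + 2 p \left(W + p\right)$)
$b{\left(v,S \right)} = 4 + S$
$b{\left(-13,14 \right)} A{\left(-16,-8 \right)} = \left(4 + 14\right) \left(-3 + 2 \left(-8\right)^{2} + 2 \left(-16\right) \left(-8\right)\right) = 18 \left(-3 + 2 \cdot 64 + 256\right) = 18 \left(-3 + 128 + 256\right) = 18 \cdot 381 = 6858$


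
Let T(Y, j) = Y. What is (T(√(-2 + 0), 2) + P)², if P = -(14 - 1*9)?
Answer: (5 - I*√2)² ≈ 23.0 - 14.142*I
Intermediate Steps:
P = -5 (P = -(14 - 9) = -1*5 = -5)
(T(√(-2 + 0), 2) + P)² = (√(-2 + 0) - 5)² = (√(-2) - 5)² = (I*√2 - 5)² = (-5 + I*√2)²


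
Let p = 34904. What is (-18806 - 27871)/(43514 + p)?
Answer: -46677/78418 ≈ -0.59523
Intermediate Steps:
(-18806 - 27871)/(43514 + p) = (-18806 - 27871)/(43514 + 34904) = -46677/78418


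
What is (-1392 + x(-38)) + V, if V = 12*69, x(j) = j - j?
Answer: -564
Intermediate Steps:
x(j) = 0
V = 828
(-1392 + x(-38)) + V = (-1392 + 0) + 828 = -1392 + 828 = -564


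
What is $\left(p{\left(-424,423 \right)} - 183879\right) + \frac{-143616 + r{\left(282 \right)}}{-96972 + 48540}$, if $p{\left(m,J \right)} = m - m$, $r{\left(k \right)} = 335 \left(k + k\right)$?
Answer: $- \frac{742139421}{4036} \approx -1.8388 \cdot 10^{5}$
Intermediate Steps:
$r{\left(k \right)} = 670 k$ ($r{\left(k \right)} = 335 \cdot 2 k = 670 k$)
$p{\left(m,J \right)} = 0$
$\left(p{\left(-424,423 \right)} - 183879\right) + \frac{-143616 + r{\left(282 \right)}}{-96972 + 48540} = \left(0 - 183879\right) + \frac{-143616 + 670 \cdot 282}{-96972 + 48540} = -183879 + \frac{-143616 + 188940}{-48432} = -183879 + 45324 \left(- \frac{1}{48432}\right) = -183879 - \frac{3777}{4036} = - \frac{742139421}{4036}$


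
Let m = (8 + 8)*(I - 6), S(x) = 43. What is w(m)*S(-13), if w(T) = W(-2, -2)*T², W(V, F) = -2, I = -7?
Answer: -3720704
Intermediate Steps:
m = -208 (m = (8 + 8)*(-7 - 6) = 16*(-13) = -208)
w(T) = -2*T²
w(m)*S(-13) = -2*(-208)²*43 = -2*43264*43 = -86528*43 = -3720704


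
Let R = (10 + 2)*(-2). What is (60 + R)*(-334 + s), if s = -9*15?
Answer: -16884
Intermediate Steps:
s = -135
R = -24 (R = 12*(-2) = -24)
(60 + R)*(-334 + s) = (60 - 24)*(-334 - 135) = 36*(-469) = -16884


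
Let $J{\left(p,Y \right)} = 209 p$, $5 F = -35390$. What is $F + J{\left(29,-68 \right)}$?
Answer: $-1017$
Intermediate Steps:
$F = -7078$ ($F = \frac{1}{5} \left(-35390\right) = -7078$)
$F + J{\left(29,-68 \right)} = -7078 + 209 \cdot 29 = -7078 + 6061 = -1017$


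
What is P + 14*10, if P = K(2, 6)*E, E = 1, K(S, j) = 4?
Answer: 144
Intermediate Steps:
P = 4 (P = 4*1 = 4)
P + 14*10 = 4 + 14*10 = 4 + 140 = 144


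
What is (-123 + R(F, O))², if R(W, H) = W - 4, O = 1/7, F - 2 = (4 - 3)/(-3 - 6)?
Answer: 1267876/81 ≈ 15653.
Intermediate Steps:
F = 17/9 (F = 2 + (4 - 3)/(-3 - 6) = 2 + 1/(-9) = 2 + 1*(-⅑) = 2 - ⅑ = 17/9 ≈ 1.8889)
O = ⅐ ≈ 0.14286
R(W, H) = -4 + W
(-123 + R(F, O))² = (-123 + (-4 + 17/9))² = (-123 - 19/9)² = (-1126/9)² = 1267876/81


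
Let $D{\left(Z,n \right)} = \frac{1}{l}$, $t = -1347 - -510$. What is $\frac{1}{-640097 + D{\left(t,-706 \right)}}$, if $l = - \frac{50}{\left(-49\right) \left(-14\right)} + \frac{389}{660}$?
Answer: $- \frac{116927}{74844395539} \approx -1.5623 \cdot 10^{-6}$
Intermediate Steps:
$t = -837$ ($t = -1347 + 510 = -837$)
$l = \frac{116927}{226380}$ ($l = - \frac{50}{686} + 389 \cdot \frac{1}{660} = \left(-50\right) \frac{1}{686} + \frac{389}{660} = - \frac{25}{343} + \frac{389}{660} = \frac{116927}{226380} \approx 0.51651$)
$D{\left(Z,n \right)} = \frac{226380}{116927}$ ($D{\left(Z,n \right)} = \frac{1}{\frac{116927}{226380}} = \frac{226380}{116927}$)
$\frac{1}{-640097 + D{\left(t,-706 \right)}} = \frac{1}{-640097 + \frac{226380}{116927}} = \frac{1}{- \frac{74844395539}{116927}} = - \frac{116927}{74844395539}$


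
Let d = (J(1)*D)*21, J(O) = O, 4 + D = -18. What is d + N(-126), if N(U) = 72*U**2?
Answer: 1142610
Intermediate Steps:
D = -22 (D = -4 - 18 = -22)
d = -462 (d = (1*(-22))*21 = -22*21 = -462)
d + N(-126) = -462 + 72*(-126)**2 = -462 + 72*15876 = -462 + 1143072 = 1142610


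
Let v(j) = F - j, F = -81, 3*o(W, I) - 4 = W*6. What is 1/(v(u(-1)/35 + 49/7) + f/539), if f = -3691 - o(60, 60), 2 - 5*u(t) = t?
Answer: -40425/3844018 ≈ -0.010516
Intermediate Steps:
o(W, I) = 4/3 + 2*W (o(W, I) = 4/3 + (W*6)/3 = 4/3 + (6*W)/3 = 4/3 + 2*W)
u(t) = 2/5 - t/5
f = -11437/3 (f = -3691 - (4/3 + 2*60) = -3691 - (4/3 + 120) = -3691 - 1*364/3 = -3691 - 364/3 = -11437/3 ≈ -3812.3)
v(j) = -81 - j
1/(v(u(-1)/35 + 49/7) + f/539) = 1/((-81 - ((2/5 - 1/5*(-1))/35 + 49/7)) - 11437/3/539) = 1/((-81 - ((2/5 + 1/5)*(1/35) + 49*(1/7))) - 11437/3*1/539) = 1/((-81 - ((3/5)*(1/35) + 7)) - 11437/1617) = 1/((-81 - (3/175 + 7)) - 11437/1617) = 1/((-81 - 1*1228/175) - 11437/1617) = 1/((-81 - 1228/175) - 11437/1617) = 1/(-15403/175 - 11437/1617) = 1/(-3844018/40425) = -40425/3844018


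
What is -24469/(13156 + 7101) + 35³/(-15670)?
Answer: -250389621/63485438 ≈ -3.9440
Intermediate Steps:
-24469/(13156 + 7101) + 35³/(-15670) = -24469/20257 + 42875*(-1/15670) = -24469*1/20257 - 8575/3134 = -24469/20257 - 8575/3134 = -250389621/63485438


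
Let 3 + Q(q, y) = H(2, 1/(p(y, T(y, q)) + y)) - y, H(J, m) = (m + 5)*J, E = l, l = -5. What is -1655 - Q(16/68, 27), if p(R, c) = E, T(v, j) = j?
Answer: -17986/11 ≈ -1635.1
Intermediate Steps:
E = -5
p(R, c) = -5
H(J, m) = J*(5 + m) (H(J, m) = (5 + m)*J = J*(5 + m))
Q(q, y) = 7 - y + 2/(-5 + y) (Q(q, y) = -3 + (2*(5 + 1/(-5 + y)) - y) = -3 + ((10 + 2/(-5 + y)) - y) = -3 + (10 - y + 2/(-5 + y)) = 7 - y + 2/(-5 + y))
-1655 - Q(16/68, 27) = -1655 - (-33 - 1*27**2 + 12*27)/(-5 + 27) = -1655 - (-33 - 1*729 + 324)/22 = -1655 - (-33 - 729 + 324)/22 = -1655 - (-438)/22 = -1655 - 1*(-219/11) = -1655 + 219/11 = -17986/11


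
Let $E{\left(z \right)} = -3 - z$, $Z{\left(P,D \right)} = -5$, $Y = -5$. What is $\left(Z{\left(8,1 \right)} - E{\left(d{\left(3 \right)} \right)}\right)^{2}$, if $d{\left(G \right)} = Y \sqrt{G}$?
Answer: $79 + 20 \sqrt{3} \approx 113.64$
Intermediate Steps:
$d{\left(G \right)} = - 5 \sqrt{G}$
$\left(Z{\left(8,1 \right)} - E{\left(d{\left(3 \right)} \right)}\right)^{2} = \left(-5 - \left(-3 - - 5 \sqrt{3}\right)\right)^{2} = \left(-5 - \left(-3 + 5 \sqrt{3}\right)\right)^{2} = \left(-5 + \left(3 - 5 \sqrt{3}\right)\right)^{2} = \left(-2 - 5 \sqrt{3}\right)^{2}$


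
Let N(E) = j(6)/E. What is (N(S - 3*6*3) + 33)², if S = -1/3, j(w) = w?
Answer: 28740321/26569 ≈ 1081.7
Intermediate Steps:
S = -⅓ (S = -1*⅓ = -⅓ ≈ -0.33333)
N(E) = 6/E
(N(S - 3*6*3) + 33)² = (6/(-⅓ - 3*6*3) + 33)² = (6/(-⅓ - 18*3) + 33)² = (6/(-⅓ - 54) + 33)² = (6/(-163/3) + 33)² = (6*(-3/163) + 33)² = (-18/163 + 33)² = (5361/163)² = 28740321/26569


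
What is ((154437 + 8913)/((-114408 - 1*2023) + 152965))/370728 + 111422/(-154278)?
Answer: -13973093155093/19347856490232 ≈ -0.72220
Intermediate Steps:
((154437 + 8913)/((-114408 - 1*2023) + 152965))/370728 + 111422/(-154278) = (163350/((-114408 - 2023) + 152965))*(1/370728) + 111422*(-1/154278) = (163350/(-116431 + 152965))*(1/370728) - 55711/77139 = (163350/36534)*(1/370728) - 55711/77139 = (163350*(1/36534))*(1/370728) - 55711/77139 = (27225/6089)*(1/370728) - 55711/77139 = 3025/250818088 - 55711/77139 = -13973093155093/19347856490232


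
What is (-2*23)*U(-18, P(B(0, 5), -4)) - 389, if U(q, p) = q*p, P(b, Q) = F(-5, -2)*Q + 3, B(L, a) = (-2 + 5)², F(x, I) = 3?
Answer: -7841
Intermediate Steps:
B(L, a) = 9 (B(L, a) = 3² = 9)
P(b, Q) = 3 + 3*Q (P(b, Q) = 3*Q + 3 = 3 + 3*Q)
U(q, p) = p*q
(-2*23)*U(-18, P(B(0, 5), -4)) - 389 = (-2*23)*((3 + 3*(-4))*(-18)) - 389 = -46*(3 - 12)*(-18) - 389 = -(-414)*(-18) - 389 = -46*162 - 389 = -7452 - 389 = -7841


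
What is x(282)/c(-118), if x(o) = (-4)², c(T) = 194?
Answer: 8/97 ≈ 0.082474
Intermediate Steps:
x(o) = 16
x(282)/c(-118) = 16/194 = 16*(1/194) = 8/97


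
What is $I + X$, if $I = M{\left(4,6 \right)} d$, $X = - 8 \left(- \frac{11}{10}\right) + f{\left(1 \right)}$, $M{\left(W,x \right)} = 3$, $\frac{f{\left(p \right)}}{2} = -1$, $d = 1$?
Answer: $\frac{49}{5} \approx 9.8$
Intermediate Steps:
$f{\left(p \right)} = -2$ ($f{\left(p \right)} = 2 \left(-1\right) = -2$)
$X = \frac{34}{5}$ ($X = - 8 \left(- \frac{11}{10}\right) - 2 = - 8 \left(\left(-11\right) \frac{1}{10}\right) - 2 = \left(-8\right) \left(- \frac{11}{10}\right) - 2 = \frac{44}{5} - 2 = \frac{34}{5} \approx 6.8$)
$I = 3$ ($I = 3 \cdot 1 = 3$)
$I + X = 3 + \frac{34}{5} = \frac{49}{5}$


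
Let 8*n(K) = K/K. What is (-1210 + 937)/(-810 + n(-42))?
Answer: 2184/6479 ≈ 0.33709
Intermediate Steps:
n(K) = ⅛ (n(K) = (K/K)/8 = (⅛)*1 = ⅛)
(-1210 + 937)/(-810 + n(-42)) = (-1210 + 937)/(-810 + ⅛) = -273/(-6479/8) = -273*(-8/6479) = 2184/6479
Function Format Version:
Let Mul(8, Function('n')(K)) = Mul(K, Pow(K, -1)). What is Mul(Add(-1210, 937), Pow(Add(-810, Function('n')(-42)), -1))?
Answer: Rational(2184, 6479) ≈ 0.33709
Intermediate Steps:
Function('n')(K) = Rational(1, 8) (Function('n')(K) = Mul(Rational(1, 8), Mul(K, Pow(K, -1))) = Mul(Rational(1, 8), 1) = Rational(1, 8))
Mul(Add(-1210, 937), Pow(Add(-810, Function('n')(-42)), -1)) = Mul(Add(-1210, 937), Pow(Add(-810, Rational(1, 8)), -1)) = Mul(-273, Pow(Rational(-6479, 8), -1)) = Mul(-273, Rational(-8, 6479)) = Rational(2184, 6479)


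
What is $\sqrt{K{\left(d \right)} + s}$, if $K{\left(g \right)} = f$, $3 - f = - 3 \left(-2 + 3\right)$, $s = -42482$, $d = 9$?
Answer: $2 i \sqrt{10619} \approx 206.1 i$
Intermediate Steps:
$f = 6$ ($f = 3 - - 3 \left(-2 + 3\right) = 3 - \left(-3\right) 1 = 3 - -3 = 3 + 3 = 6$)
$K{\left(g \right)} = 6$
$\sqrt{K{\left(d \right)} + s} = \sqrt{6 - 42482} = \sqrt{-42476} = 2 i \sqrt{10619}$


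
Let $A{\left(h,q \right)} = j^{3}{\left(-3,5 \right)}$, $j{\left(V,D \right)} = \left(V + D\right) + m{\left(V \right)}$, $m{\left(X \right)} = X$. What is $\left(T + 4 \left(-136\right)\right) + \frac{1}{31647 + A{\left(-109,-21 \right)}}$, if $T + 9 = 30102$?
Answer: $\frac{935107655}{31646} \approx 29549.0$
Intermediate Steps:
$T = 30093$ ($T = -9 + 30102 = 30093$)
$j{\left(V,D \right)} = D + 2 V$ ($j{\left(V,D \right)} = \left(V + D\right) + V = \left(D + V\right) + V = D + 2 V$)
$A{\left(h,q \right)} = -1$ ($A{\left(h,q \right)} = \left(5 + 2 \left(-3\right)\right)^{3} = \left(5 - 6\right)^{3} = \left(-1\right)^{3} = -1$)
$\left(T + 4 \left(-136\right)\right) + \frac{1}{31647 + A{\left(-109,-21 \right)}} = \left(30093 + 4 \left(-136\right)\right) + \frac{1}{31647 - 1} = \left(30093 - 544\right) + \frac{1}{31646} = 29549 + \frac{1}{31646} = \frac{935107655}{31646}$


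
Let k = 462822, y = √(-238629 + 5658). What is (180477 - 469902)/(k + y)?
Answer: -8930150490/14280295777 + 19295*I*√232971/14280295777 ≈ -0.62535 + 0.00065217*I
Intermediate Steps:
y = I*√232971 (y = √(-232971) = I*√232971 ≈ 482.67*I)
(180477 - 469902)/(k + y) = (180477 - 469902)/(462822 + I*√232971) = -289425/(462822 + I*√232971)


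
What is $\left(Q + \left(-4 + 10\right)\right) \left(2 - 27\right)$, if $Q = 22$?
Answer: $-700$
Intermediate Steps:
$\left(Q + \left(-4 + 10\right)\right) \left(2 - 27\right) = \left(22 + \left(-4 + 10\right)\right) \left(2 - 27\right) = \left(22 + 6\right) \left(-25\right) = 28 \left(-25\right) = -700$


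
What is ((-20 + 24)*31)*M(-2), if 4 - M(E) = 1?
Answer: 372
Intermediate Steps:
M(E) = 3 (M(E) = 4 - 1*1 = 4 - 1 = 3)
((-20 + 24)*31)*M(-2) = ((-20 + 24)*31)*3 = (4*31)*3 = 124*3 = 372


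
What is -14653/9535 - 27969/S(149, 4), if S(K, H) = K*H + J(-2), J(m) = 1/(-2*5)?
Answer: -2754161377/56819065 ≈ -48.472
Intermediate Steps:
J(m) = -⅒ (J(m) = 1/(-10) = -⅒)
S(K, H) = -⅒ + H*K (S(K, H) = K*H - ⅒ = H*K - ⅒ = -⅒ + H*K)
-14653/9535 - 27969/S(149, 4) = -14653/9535 - 27969/(-⅒ + 4*149) = -14653*1/9535 - 27969/(-⅒ + 596) = -14653/9535 - 27969/5959/10 = -14653/9535 - 27969*10/5959 = -14653/9535 - 279690/5959 = -2754161377/56819065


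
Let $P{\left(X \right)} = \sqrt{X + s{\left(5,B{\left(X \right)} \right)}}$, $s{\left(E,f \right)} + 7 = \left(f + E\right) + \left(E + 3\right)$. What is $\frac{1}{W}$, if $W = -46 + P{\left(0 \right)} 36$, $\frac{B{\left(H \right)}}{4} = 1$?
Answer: $\frac{23}{5422} + \frac{9 \sqrt{10}}{2711} \approx 0.01474$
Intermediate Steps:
$B{\left(H \right)} = 4$ ($B{\left(H \right)} = 4 \cdot 1 = 4$)
$s{\left(E,f \right)} = -4 + f + 2 E$ ($s{\left(E,f \right)} = -7 + \left(\left(f + E\right) + \left(E + 3\right)\right) = -7 + \left(\left(E + f\right) + \left(3 + E\right)\right) = -7 + \left(3 + f + 2 E\right) = -4 + f + 2 E$)
$P{\left(X \right)} = \sqrt{10 + X}$ ($P{\left(X \right)} = \sqrt{X + \left(-4 + 4 + 2 \cdot 5\right)} = \sqrt{X + \left(-4 + 4 + 10\right)} = \sqrt{X + 10} = \sqrt{10 + X}$)
$W = -46 + 36 \sqrt{10}$ ($W = -46 + \sqrt{10 + 0} \cdot 36 = -46 + \sqrt{10} \cdot 36 = -46 + 36 \sqrt{10} \approx 67.842$)
$\frac{1}{W} = \frac{1}{-46 + 36 \sqrt{10}}$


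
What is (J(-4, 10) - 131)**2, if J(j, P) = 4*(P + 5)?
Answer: 5041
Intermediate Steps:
J(j, P) = 20 + 4*P (J(j, P) = 4*(5 + P) = 20 + 4*P)
(J(-4, 10) - 131)**2 = ((20 + 4*10) - 131)**2 = ((20 + 40) - 131)**2 = (60 - 131)**2 = (-71)**2 = 5041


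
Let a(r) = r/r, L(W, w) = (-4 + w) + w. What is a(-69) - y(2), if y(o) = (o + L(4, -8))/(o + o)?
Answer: 11/2 ≈ 5.5000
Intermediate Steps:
L(W, w) = -4 + 2*w
a(r) = 1
y(o) = (-20 + o)/(2*o) (y(o) = (o + (-4 + 2*(-8)))/(o + o) = (o + (-4 - 16))/((2*o)) = (o - 20)*(1/(2*o)) = (-20 + o)*(1/(2*o)) = (-20 + o)/(2*o))
a(-69) - y(2) = 1 - (-20 + 2)/(2*2) = 1 - (-18)/(2*2) = 1 - 1*(-9/2) = 1 + 9/2 = 11/2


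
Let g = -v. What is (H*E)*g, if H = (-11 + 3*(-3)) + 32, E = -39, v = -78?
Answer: -36504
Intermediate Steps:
H = 12 (H = (-11 - 9) + 32 = -20 + 32 = 12)
g = 78 (g = -1*(-78) = 78)
(H*E)*g = (12*(-39))*78 = -468*78 = -36504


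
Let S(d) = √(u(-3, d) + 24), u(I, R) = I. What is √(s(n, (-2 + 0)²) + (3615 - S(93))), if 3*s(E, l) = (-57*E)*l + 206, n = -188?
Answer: √(161745 - 9*√21)/3 ≈ 134.04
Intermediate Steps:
S(d) = √21 (S(d) = √(-3 + 24) = √21)
s(E, l) = 206/3 - 19*E*l (s(E, l) = ((-57*E)*l + 206)/3 = (-57*E*l + 206)/3 = (206 - 57*E*l)/3 = 206/3 - 19*E*l)
√(s(n, (-2 + 0)²) + (3615 - S(93))) = √((206/3 - 19*(-188)*(-2 + 0)²) + (3615 - √21)) = √((206/3 - 19*(-188)*(-2)²) + (3615 - √21)) = √((206/3 - 19*(-188)*4) + (3615 - √21)) = √((206/3 + 14288) + (3615 - √21)) = √(43070/3 + (3615 - √21)) = √(53915/3 - √21)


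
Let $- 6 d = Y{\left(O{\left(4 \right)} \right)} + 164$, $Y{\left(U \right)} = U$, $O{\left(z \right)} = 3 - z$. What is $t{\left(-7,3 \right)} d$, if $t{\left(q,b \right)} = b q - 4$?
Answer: $\frac{4075}{6} \approx 679.17$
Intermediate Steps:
$t{\left(q,b \right)} = -4 + b q$
$d = - \frac{163}{6}$ ($d = - \frac{\left(3 - 4\right) + 164}{6} = - \frac{-1 + 164}{6} = \left(- \frac{1}{6}\right) 163 = - \frac{163}{6} \approx -27.167$)
$t{\left(-7,3 \right)} d = \left(-4 + 3 \left(-7\right)\right) \left(- \frac{163}{6}\right) = \left(-4 - 21\right) \left(- \frac{163}{6}\right) = \left(-25\right) \left(- \frac{163}{6}\right) = \frac{4075}{6}$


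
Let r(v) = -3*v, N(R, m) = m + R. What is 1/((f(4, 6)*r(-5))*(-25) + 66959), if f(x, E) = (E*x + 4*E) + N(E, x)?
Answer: 1/45209 ≈ 2.2119e-5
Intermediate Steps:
N(R, m) = R + m
f(x, E) = x + 5*E + E*x (f(x, E) = (E*x + 4*E) + (E + x) = (4*E + E*x) + (E + x) = x + 5*E + E*x)
1/((f(4, 6)*r(-5))*(-25) + 66959) = 1/(((4 + 5*6 + 6*4)*(-3*(-5)))*(-25) + 66959) = 1/(((4 + 30 + 24)*15)*(-25) + 66959) = 1/((58*15)*(-25) + 66959) = 1/(870*(-25) + 66959) = 1/(-21750 + 66959) = 1/45209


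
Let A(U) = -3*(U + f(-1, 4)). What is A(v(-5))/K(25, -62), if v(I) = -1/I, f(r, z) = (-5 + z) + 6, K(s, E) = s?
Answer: -78/125 ≈ -0.62400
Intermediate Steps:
f(r, z) = 1 + z
A(U) = -15 - 3*U (A(U) = -3*(U + (1 + 4)) = -3*(U + 5) = -3*(5 + U) = -15 - 3*U)
A(v(-5))/K(25, -62) = (-15 - (-3)/(-5))/25 = (-15 - (-3)*(-1)/5)*(1/25) = (-15 - 3*⅕)*(1/25) = (-15 - ⅗)*(1/25) = -78/5*1/25 = -78/125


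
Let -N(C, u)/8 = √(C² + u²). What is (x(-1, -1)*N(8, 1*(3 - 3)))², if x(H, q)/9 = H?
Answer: 331776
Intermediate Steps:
x(H, q) = 9*H
N(C, u) = -8*√(C² + u²)
(x(-1, -1)*N(8, 1*(3 - 3)))² = ((9*(-1))*(-8*√(8² + (1*(3 - 3))²)))² = (-(-72)*√(64 + (1*0)²))² = (-(-72)*√(64 + 0²))² = (-(-72)*√(64 + 0))² = (-(-72)*√64)² = (-(-72)*8)² = (-9*(-64))² = 576² = 331776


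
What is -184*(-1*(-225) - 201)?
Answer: -4416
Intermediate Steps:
-184*(-1*(-225) - 201) = -184*(225 - 201) = -184*24 = -1*4416 = -4416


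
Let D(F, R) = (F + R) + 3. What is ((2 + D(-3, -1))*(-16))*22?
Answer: -352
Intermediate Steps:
D(F, R) = 3 + F + R
((2 + D(-3, -1))*(-16))*22 = ((2 + (3 - 3 - 1))*(-16))*22 = ((2 - 1)*(-16))*22 = (1*(-16))*22 = -16*22 = -352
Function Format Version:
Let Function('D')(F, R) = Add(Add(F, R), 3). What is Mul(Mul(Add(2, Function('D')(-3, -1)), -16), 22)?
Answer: -352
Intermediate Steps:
Function('D')(F, R) = Add(3, F, R)
Mul(Mul(Add(2, Function('D')(-3, -1)), -16), 22) = Mul(Mul(Add(2, Add(3, -3, -1)), -16), 22) = Mul(Mul(Add(2, -1), -16), 22) = Mul(Mul(1, -16), 22) = Mul(-16, 22) = -352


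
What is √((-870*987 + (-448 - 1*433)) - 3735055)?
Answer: 3*I*√510514 ≈ 2143.5*I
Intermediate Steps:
√((-870*987 + (-448 - 1*433)) - 3735055) = √((-858690 + (-448 - 433)) - 3735055) = √((-858690 - 881) - 3735055) = √(-859571 - 3735055) = √(-4594626) = 3*I*√510514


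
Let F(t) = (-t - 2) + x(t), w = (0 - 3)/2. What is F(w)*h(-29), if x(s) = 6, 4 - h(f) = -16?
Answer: 110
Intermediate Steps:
h(f) = 20 (h(f) = 4 - 1*(-16) = 4 + 16 = 20)
w = -3/2 (w = -3*1/2 = -3/2 ≈ -1.5000)
F(t) = 4 - t (F(t) = (-t - 2) + 6 = (-2 - t) + 6 = 4 - t)
F(w)*h(-29) = (4 - 1*(-3/2))*20 = (4 + 3/2)*20 = (11/2)*20 = 110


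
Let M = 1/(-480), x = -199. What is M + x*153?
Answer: -14614561/480 ≈ -30447.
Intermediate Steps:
M = -1/480 ≈ -0.0020833
M + x*153 = -1/480 - 199*153 = -1/480 - 30447 = -14614561/480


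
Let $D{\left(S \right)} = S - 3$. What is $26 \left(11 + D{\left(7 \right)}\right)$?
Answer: $390$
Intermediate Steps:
$D{\left(S \right)} = -3 + S$
$26 \left(11 + D{\left(7 \right)}\right) = 26 \left(11 + \left(-3 + 7\right)\right) = 26 \left(11 + 4\right) = 26 \cdot 15 = 390$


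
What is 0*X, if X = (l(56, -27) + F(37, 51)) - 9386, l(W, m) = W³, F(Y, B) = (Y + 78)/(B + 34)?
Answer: 0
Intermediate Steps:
F(Y, B) = (78 + Y)/(34 + B)
X = 2825933/17 (X = (56³ + (78 + 37)/(34 + 51)) - 9386 = (175616 + 115/85) - 9386 = (175616 + (1/85)*115) - 9386 = (175616 + 23/17) - 9386 = 2985495/17 - 9386 = 2825933/17 ≈ 1.6623e+5)
0*X = 0*(2825933/17) = 0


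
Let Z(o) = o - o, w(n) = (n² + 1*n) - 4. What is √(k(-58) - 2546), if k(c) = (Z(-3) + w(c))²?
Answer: √10900658 ≈ 3301.6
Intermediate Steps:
w(n) = -4 + n + n² (w(n) = (n² + n) - 4 = (n + n²) - 4 = -4 + n + n²)
Z(o) = 0
k(c) = (-4 + c + c²)² (k(c) = (0 + (-4 + c + c²))² = (-4 + c + c²)²)
√(k(-58) - 2546) = √((-4 - 58 + (-58)²)² - 2546) = √((-4 - 58 + 3364)² - 2546) = √(3302² - 2546) = √(10903204 - 2546) = √10900658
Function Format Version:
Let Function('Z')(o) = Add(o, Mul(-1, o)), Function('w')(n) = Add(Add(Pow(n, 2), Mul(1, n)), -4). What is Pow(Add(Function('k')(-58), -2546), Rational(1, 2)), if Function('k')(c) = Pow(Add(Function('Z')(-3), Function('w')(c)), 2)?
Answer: Pow(10900658, Rational(1, 2)) ≈ 3301.6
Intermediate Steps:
Function('w')(n) = Add(-4, n, Pow(n, 2)) (Function('w')(n) = Add(Add(Pow(n, 2), n), -4) = Add(Add(n, Pow(n, 2)), -4) = Add(-4, n, Pow(n, 2)))
Function('Z')(o) = 0
Function('k')(c) = Pow(Add(-4, c, Pow(c, 2)), 2) (Function('k')(c) = Pow(Add(0, Add(-4, c, Pow(c, 2))), 2) = Pow(Add(-4, c, Pow(c, 2)), 2))
Pow(Add(Function('k')(-58), -2546), Rational(1, 2)) = Pow(Add(Pow(Add(-4, -58, Pow(-58, 2)), 2), -2546), Rational(1, 2)) = Pow(Add(Pow(Add(-4, -58, 3364), 2), -2546), Rational(1, 2)) = Pow(Add(Pow(3302, 2), -2546), Rational(1, 2)) = Pow(Add(10903204, -2546), Rational(1, 2)) = Pow(10900658, Rational(1, 2))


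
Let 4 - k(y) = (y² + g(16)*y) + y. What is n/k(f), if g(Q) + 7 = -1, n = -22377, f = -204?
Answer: 22377/43040 ≈ 0.51991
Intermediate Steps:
g(Q) = -8 (g(Q) = -7 - 1 = -8)
k(y) = 4 - y² + 7*y (k(y) = 4 - ((y² - 8*y) + y) = 4 - (y² - 7*y) = 4 + (-y² + 7*y) = 4 - y² + 7*y)
n/k(f) = -22377/(4 - 1*(-204)² + 7*(-204)) = -22377/(4 - 1*41616 - 1428) = -22377/(4 - 41616 - 1428) = -22377/(-43040) = -22377*(-1/43040) = 22377/43040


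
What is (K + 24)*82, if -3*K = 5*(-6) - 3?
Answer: 2870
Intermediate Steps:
K = 11 (K = -(5*(-6) - 3)/3 = -(-30 - 3)/3 = -⅓*(-33) = 11)
(K + 24)*82 = (11 + 24)*82 = 35*82 = 2870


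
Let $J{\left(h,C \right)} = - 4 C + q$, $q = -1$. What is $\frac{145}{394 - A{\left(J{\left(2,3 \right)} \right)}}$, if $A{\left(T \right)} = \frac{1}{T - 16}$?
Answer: $\frac{4205}{11427} \approx 0.36799$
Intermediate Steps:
$J{\left(h,C \right)} = -1 - 4 C$ ($J{\left(h,C \right)} = - 4 C - 1 = -1 - 4 C$)
$A{\left(T \right)} = \frac{1}{-16 + T}$
$\frac{145}{394 - A{\left(J{\left(2,3 \right)} \right)}} = \frac{145}{394 - \frac{1}{-16 - 13}} = \frac{145}{394 - \frac{1}{-29}} = \frac{145}{394 - - \frac{1}{29}} = \frac{145}{394 + \frac{1}{29}} = \frac{145}{\frac{11427}{29}} = 145 \cdot \frac{29}{11427} = \frac{4205}{11427}$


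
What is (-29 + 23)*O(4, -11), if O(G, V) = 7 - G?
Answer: -18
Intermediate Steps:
(-29 + 23)*O(4, -11) = (-29 + 23)*(7 - 1*4) = -6*(7 - 4) = -6*3 = -18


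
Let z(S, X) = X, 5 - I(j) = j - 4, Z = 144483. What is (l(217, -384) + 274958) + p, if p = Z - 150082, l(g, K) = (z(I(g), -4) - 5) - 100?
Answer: 269250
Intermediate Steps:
I(j) = 9 - j (I(j) = 5 - (j - 4) = 5 - (-4 + j) = 5 + (4 - j) = 9 - j)
l(g, K) = -109 (l(g, K) = (-4 - 5) - 100 = -9 - 100 = -109)
p = -5599 (p = 144483 - 150082 = -5599)
(l(217, -384) + 274958) + p = (-109 + 274958) - 5599 = 274849 - 5599 = 269250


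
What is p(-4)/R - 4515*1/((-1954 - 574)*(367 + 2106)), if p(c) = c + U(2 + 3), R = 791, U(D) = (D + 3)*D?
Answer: 228634149/4945129504 ≈ 0.046234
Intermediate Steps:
U(D) = D*(3 + D) (U(D) = (3 + D)*D = D*(3 + D))
p(c) = 40 + c (p(c) = c + (2 + 3)*(3 + (2 + 3)) = c + 5*(3 + 5) = c + 5*8 = c + 40 = 40 + c)
p(-4)/R - 4515*1/((-1954 - 574)*(367 + 2106)) = (40 - 4)/791 - 4515*1/((-1954 - 574)*(367 + 2106)) = 36*(1/791) - 4515/((-2528*2473)) = 36/791 - 4515/(-6251744) = 36/791 - 4515*(-1/6251744) = 36/791 + 4515/6251744 = 228634149/4945129504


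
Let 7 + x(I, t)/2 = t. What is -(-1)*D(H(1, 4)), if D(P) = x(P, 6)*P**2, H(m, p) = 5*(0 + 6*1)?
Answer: -1800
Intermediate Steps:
x(I, t) = -14 + 2*t
H(m, p) = 30 (H(m, p) = 5*(0 + 6) = 5*6 = 30)
D(P) = -2*P**2 (D(P) = (-14 + 2*6)*P**2 = (-14 + 12)*P**2 = -2*P**2)
-(-1)*D(H(1, 4)) = -(-1)*(-2*30**2) = -(-1)*(-2*900) = -(-1)*(-1800) = -1*1800 = -1800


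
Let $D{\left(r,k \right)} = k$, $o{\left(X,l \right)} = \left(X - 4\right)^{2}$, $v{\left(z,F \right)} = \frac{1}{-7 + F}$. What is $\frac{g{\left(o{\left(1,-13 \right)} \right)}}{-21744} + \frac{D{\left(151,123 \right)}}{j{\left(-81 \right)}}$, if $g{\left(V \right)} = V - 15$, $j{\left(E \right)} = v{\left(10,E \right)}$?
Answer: $- \frac{39226175}{3624} \approx -10824.0$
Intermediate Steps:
$j{\left(E \right)} = \frac{1}{-7 + E}$
$o{\left(X,l \right)} = \left(-4 + X\right)^{2}$
$g{\left(V \right)} = -15 + V$
$\frac{g{\left(o{\left(1,-13 \right)} \right)}}{-21744} + \frac{D{\left(151,123 \right)}}{j{\left(-81 \right)}} = \frac{-15 + \left(-4 + 1\right)^{2}}{-21744} + \frac{123}{\frac{1}{-7 - 81}} = \left(-15 + \left(-3\right)^{2}\right) \left(- \frac{1}{21744}\right) + \frac{123}{\frac{1}{-88}} = \left(-15 + 9\right) \left(- \frac{1}{21744}\right) + \frac{123}{- \frac{1}{88}} = \left(-6\right) \left(- \frac{1}{21744}\right) + 123 \left(-88\right) = \frac{1}{3624} - 10824 = - \frac{39226175}{3624}$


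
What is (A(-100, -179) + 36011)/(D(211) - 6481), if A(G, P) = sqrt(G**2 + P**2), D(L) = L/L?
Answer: -36011/6480 - sqrt(42041)/6480 ≈ -5.5889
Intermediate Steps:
D(L) = 1
(A(-100, -179) + 36011)/(D(211) - 6481) = (sqrt((-100)**2 + (-179)**2) + 36011)/(1 - 6481) = (sqrt(10000 + 32041) + 36011)/(-6480) = (sqrt(42041) + 36011)*(-1/6480) = (36011 + sqrt(42041))*(-1/6480) = -36011/6480 - sqrt(42041)/6480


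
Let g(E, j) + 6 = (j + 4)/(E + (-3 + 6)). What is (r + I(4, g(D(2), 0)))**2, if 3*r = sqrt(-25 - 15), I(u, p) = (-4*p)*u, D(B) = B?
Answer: 1556504/225 + 1664*I*sqrt(10)/15 ≈ 6917.8 + 350.8*I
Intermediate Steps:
g(E, j) = -6 + (4 + j)/(3 + E) (g(E, j) = -6 + (j + 4)/(E + (-3 + 6)) = -6 + (4 + j)/(E + 3) = -6 + (4 + j)/(3 + E))
I(u, p) = -4*p*u
r = 2*I*sqrt(10)/3 (r = sqrt(-25 - 15)/3 = sqrt(-40)/3 = (2*I*sqrt(10))/3 = 2*I*sqrt(10)/3 ≈ 2.1082*I)
(r + I(4, g(D(2), 0)))**2 = (2*I*sqrt(10)/3 - 4*(-14 + 0 - 6*2)/(3 + 2)*4)**2 = (2*I*sqrt(10)/3 - 4*(-14 + 0 - 12)/5*4)**2 = (2*I*sqrt(10)/3 - 4*(1/5)*(-26)*4)**2 = (2*I*sqrt(10)/3 - 4*(-26/5)*4)**2 = (2*I*sqrt(10)/3 + 416/5)**2 = (416/5 + 2*I*sqrt(10)/3)**2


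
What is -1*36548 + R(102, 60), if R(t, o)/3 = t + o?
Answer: -36062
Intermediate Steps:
R(t, o) = 3*o + 3*t (R(t, o) = 3*(t + o) = 3*(o + t) = 3*o + 3*t)
-1*36548 + R(102, 60) = -1*36548 + (3*60 + 3*102) = -36548 + (180 + 306) = -36548 + 486 = -36062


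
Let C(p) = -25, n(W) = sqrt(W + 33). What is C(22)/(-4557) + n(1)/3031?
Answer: 25/4557 + sqrt(34)/3031 ≈ 0.0074098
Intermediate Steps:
n(W) = sqrt(33 + W)
C(22)/(-4557) + n(1)/3031 = -25/(-4557) + sqrt(33 + 1)/3031 = -25*(-1/4557) + sqrt(34)*(1/3031) = 25/4557 + sqrt(34)/3031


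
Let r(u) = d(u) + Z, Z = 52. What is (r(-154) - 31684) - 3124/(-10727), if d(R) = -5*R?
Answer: -331053550/10727 ≈ -30862.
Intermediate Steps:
r(u) = 52 - 5*u (r(u) = -5*u + 52 = 52 - 5*u)
(r(-154) - 31684) - 3124/(-10727) = ((52 - 5*(-154)) - 31684) - 3124/(-10727) = ((52 + 770) - 31684) - 3124*(-1/10727) = (822 - 31684) + 3124/10727 = -30862 + 3124/10727 = -331053550/10727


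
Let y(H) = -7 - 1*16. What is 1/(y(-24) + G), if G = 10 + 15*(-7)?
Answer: -1/118 ≈ -0.0084746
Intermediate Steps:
G = -95 (G = 10 - 105 = -95)
y(H) = -23 (y(H) = -7 - 16 = -23)
1/(y(-24) + G) = 1/(-23 - 95) = 1/(-118) = -1/118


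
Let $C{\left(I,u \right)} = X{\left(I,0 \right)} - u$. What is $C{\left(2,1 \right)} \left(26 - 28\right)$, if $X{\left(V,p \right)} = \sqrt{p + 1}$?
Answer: $0$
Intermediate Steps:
$X{\left(V,p \right)} = \sqrt{1 + p}$
$C{\left(I,u \right)} = 1 - u$ ($C{\left(I,u \right)} = \sqrt{1 + 0} - u = \sqrt{1} - u = 1 - u$)
$C{\left(2,1 \right)} \left(26 - 28\right) = \left(1 - 1\right) \left(26 - 28\right) = \left(1 - 1\right) \left(-2\right) = 0 \left(-2\right) = 0$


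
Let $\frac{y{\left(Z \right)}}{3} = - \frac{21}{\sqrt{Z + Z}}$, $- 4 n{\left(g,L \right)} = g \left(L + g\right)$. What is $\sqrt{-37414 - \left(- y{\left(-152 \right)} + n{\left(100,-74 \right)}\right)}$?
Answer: $\frac{\sqrt{-53087216 + 1197 i \sqrt{19}}}{38} \approx 0.0094224 + 191.74 i$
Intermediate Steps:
$n{\left(g,L \right)} = - \frac{g \left(L + g\right)}{4}$
$y{\left(Z \right)} = - \frac{63 \sqrt{2}}{2 \sqrt{Z}}$ ($y{\left(Z \right)} = 3 \left(- \frac{21}{\sqrt{Z + Z}}\right) = 3 \left(- \frac{21}{\sqrt{2 Z}}\right) = 3 \left(- \frac{21}{\sqrt{2} \sqrt{Z}}\right) = 3 \left(- 21 \frac{\sqrt{2}}{2 \sqrt{Z}}\right) = 3 \left(- \frac{21 \sqrt{2}}{2 \sqrt{Z}}\right) = - \frac{63 \sqrt{2}}{2 \sqrt{Z}}$)
$\sqrt{-37414 - \left(- y{\left(-152 \right)} + n{\left(100,-74 \right)}\right)} = \sqrt{-37414 - \left(\left(- \frac{1}{4}\right) 100 \left(-74 + 100\right) + \frac{63 \sqrt{2}}{2 \cdot 2 i \sqrt{38}}\right)} = \sqrt{-37414 - \left(\left(- \frac{1}{4}\right) 100 \cdot 26 + \frac{63 \sqrt{2} \left(- \frac{i \sqrt{38}}{76}\right)}{2}\right)} = \sqrt{-37414 + \left(\frac{63 i \sqrt{19}}{76} - -650\right)} = \sqrt{-37414 + \left(\frac{63 i \sqrt{19}}{76} + 650\right)} = \sqrt{-37414 + \left(650 + \frac{63 i \sqrt{19}}{76}\right)} = \sqrt{-36764 + \frac{63 i \sqrt{19}}{76}}$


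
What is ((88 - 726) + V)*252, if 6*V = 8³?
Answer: -139272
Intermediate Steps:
V = 256/3 (V = (⅙)*8³ = (⅙)*512 = 256/3 ≈ 85.333)
((88 - 726) + V)*252 = ((88 - 726) + 256/3)*252 = (-638 + 256/3)*252 = -1658/3*252 = -139272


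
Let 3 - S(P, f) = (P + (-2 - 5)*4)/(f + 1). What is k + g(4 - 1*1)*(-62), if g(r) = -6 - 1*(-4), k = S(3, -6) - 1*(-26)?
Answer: 148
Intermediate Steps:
S(P, f) = 3 - (-28 + P)/(1 + f) (S(P, f) = 3 - (P + (-2 - 5)*4)/(f + 1) = 3 - (P - 7*4)/(1 + f) = 3 - (P - 28)/(1 + f) = 3 - (-28 + P)/(1 + f))
k = 24 (k = (31 - 1*3 + 3*(-6))/(1 - 6) - 1*(-26) = (31 - 3 - 18)/(-5) + 26 = -⅕*10 + 26 = -2 + 26 = 24)
g(r) = -2 (g(r) = -6 + 4 = -2)
k + g(4 - 1*1)*(-62) = 24 - 2*(-62) = 24 + 124 = 148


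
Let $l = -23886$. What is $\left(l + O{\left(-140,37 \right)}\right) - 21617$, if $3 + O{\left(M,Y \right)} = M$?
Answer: $-45646$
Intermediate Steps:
$O{\left(M,Y \right)} = -3 + M$
$\left(l + O{\left(-140,37 \right)}\right) - 21617 = \left(-23886 - 143\right) - 21617 = -24029 - 21617 = -45646$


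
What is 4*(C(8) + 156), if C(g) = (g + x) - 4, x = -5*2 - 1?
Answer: 596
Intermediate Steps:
x = -11 (x = -10 - 1 = -11)
C(g) = -15 + g (C(g) = (g - 11) - 4 = (-11 + g) - 4 = -15 + g)
4*(C(8) + 156) = 4*((-15 + 8) + 156) = 4*(-7 + 156) = 4*149 = 596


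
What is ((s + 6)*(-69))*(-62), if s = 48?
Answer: 231012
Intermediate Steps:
((s + 6)*(-69))*(-62) = ((48 + 6)*(-69))*(-62) = (54*(-69))*(-62) = -3726*(-62) = 231012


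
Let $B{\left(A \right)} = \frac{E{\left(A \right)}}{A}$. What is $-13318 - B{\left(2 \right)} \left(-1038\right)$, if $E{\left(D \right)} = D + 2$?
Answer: $-11242$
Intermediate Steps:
$E{\left(D \right)} = 2 + D$
$B{\left(A \right)} = \frac{2 + A}{A}$
$-13318 - B{\left(2 \right)} \left(-1038\right) = -13318 - \frac{2 + 2}{2} \left(-1038\right) = -13318 - \frac{1}{2} \cdot 4 \left(-1038\right) = -13318 - 2 \left(-1038\right) = -13318 - -2076 = -13318 + 2076 = -11242$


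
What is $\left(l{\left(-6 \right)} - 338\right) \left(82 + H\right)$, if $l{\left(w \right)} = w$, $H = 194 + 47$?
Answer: $-111112$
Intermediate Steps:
$H = 241$
$\left(l{\left(-6 \right)} - 338\right) \left(82 + H\right) = \left(-6 - 338\right) \left(82 + 241\right) = \left(-344\right) 323 = -111112$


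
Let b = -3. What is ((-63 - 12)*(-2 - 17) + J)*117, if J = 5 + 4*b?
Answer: 165906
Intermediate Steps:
J = -7 (J = 5 + 4*(-3) = 5 - 12 = -7)
((-63 - 12)*(-2 - 17) + J)*117 = ((-63 - 12)*(-2 - 17) - 7)*117 = (-75*(-19) - 7)*117 = (1425 - 7)*117 = 1418*117 = 165906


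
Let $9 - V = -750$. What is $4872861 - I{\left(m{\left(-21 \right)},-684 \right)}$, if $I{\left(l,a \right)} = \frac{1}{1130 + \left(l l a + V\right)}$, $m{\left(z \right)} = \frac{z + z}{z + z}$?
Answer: $\frac{5871797504}{1205} \approx 4.8729 \cdot 10^{6}$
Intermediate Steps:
$V = 759$ ($V = 9 - -750 = 9 + 750 = 759$)
$m{\left(z \right)} = 1$ ($m{\left(z \right)} = \frac{2 z}{2 z} = 2 z \frac{1}{2 z} = 1$)
$I{\left(l,a \right)} = \frac{1}{1889 + a l^{2}}$ ($I{\left(l,a \right)} = \frac{1}{1130 + \left(l l a + 759\right)} = \frac{1}{1130 + \left(l^{2} a + 759\right)} = \frac{1}{1130 + \left(a l^{2} + 759\right)} = \frac{1}{1130 + \left(759 + a l^{2}\right)} = \frac{1}{1889 + a l^{2}}$)
$4872861 - I{\left(m{\left(-21 \right)},-684 \right)} = 4872861 - \frac{1}{1889 - 684 \cdot 1^{2}} = 4872861 - \frac{1}{1889 - 684} = 4872861 - \frac{1}{1205} = \frac{5871797504}{1205}$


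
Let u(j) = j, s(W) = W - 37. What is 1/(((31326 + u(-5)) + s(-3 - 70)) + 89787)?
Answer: 1/120998 ≈ 8.2646e-6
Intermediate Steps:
s(W) = -37 + W
1/(((31326 + u(-5)) + s(-3 - 70)) + 89787) = 1/(((31326 - 5) + (-37 + (-3 - 70))) + 89787) = 1/((31321 + (-37 - 73)) + 89787) = 1/((31321 - 110) + 89787) = 1/(31211 + 89787) = 1/120998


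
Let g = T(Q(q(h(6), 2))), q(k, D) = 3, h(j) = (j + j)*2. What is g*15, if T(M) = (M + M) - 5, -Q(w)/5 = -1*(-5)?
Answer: -825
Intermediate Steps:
h(j) = 4*j (h(j) = (2*j)*2 = 4*j)
Q(w) = -25 (Q(w) = -(-5)*(-5) = -5*5 = -25)
T(M) = -5 + 2*M (T(M) = 2*M - 5 = -5 + 2*M)
g = -55 (g = -5 + 2*(-25) = -5 - 50 = -55)
g*15 = -55*15 = -825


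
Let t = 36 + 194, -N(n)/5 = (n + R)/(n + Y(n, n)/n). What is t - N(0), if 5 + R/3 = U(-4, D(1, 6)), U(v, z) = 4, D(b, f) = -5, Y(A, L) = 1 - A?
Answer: 230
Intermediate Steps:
R = -3 (R = -15 + 3*4 = -15 + 12 = -3)
N(n) = -5*(-3 + n)/(n + (1 - n)/n) (N(n) = -5*(n - 3)/(n + (1 - n)/n) = -5*(-3 + n)/(n + (1 - n)/n))
t = 230
t - N(0) = 230 - 5*0*(3 - 1*0)/(1 + 0**2 - 1*0) = 230 - 5*0*(3 + 0)/(1 + 0 + 0) = 230 - 5*0*3/1 = 230 - 5*0*3 = 230 - 1*0 = 230 + 0 = 230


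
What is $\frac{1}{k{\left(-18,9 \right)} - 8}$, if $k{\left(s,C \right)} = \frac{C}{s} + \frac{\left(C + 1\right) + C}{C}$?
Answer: $- \frac{18}{115} \approx -0.15652$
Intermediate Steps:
$k{\left(s,C \right)} = \frac{C}{s} + \frac{1 + 2 C}{C}$ ($k{\left(s,C \right)} = \frac{C}{s} + \frac{\left(1 + C\right) + C}{C} = \frac{C}{s} + \frac{1 + 2 C}{C}$)
$\frac{1}{k{\left(-18,9 \right)} - 8} = \frac{1}{\left(2 + \frac{1}{9} + \frac{9}{-18}\right) - 8} = \frac{1}{\left(2 + \frac{1}{9} + 9 \left(- \frac{1}{18}\right)\right) - 8} = \frac{1}{\left(2 + \frac{1}{9} - \frac{1}{2}\right) - 8} = \frac{1}{\frac{29}{18} - 8} = \frac{1}{- \frac{115}{18}} = - \frac{18}{115}$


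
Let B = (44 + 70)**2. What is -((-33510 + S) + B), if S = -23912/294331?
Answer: 6037930046/294331 ≈ 20514.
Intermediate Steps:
B = 12996 (B = 114**2 = 12996)
S = -23912/294331 (S = -23912*1/294331 = -23912/294331 ≈ -0.081242)
-((-33510 + S) + B) = -((-33510 - 23912/294331) + 12996) = -(-9863055722/294331 + 12996) = -1*(-6037930046/294331) = 6037930046/294331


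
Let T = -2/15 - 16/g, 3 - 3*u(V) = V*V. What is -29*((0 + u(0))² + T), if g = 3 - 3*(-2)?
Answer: 1189/45 ≈ 26.422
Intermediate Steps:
u(V) = 1 - V²/3 (u(V) = 1 - V*V/3 = 1 - V²/3)
g = 9 (g = 3 + 6 = 9)
T = -86/45 (T = -2/15 - 16/9 = -86/45 ≈ -1.9111)
-29*((0 + u(0))² + T) = -29*((0 + (1 - ⅓*0²))² - 86/45) = -29*((0 + (1 - ⅓*0))² - 86/45) = -29*((0 + (1 + 0))² - 86/45) = -29*((0 + 1)² - 86/45) = -29*(1² - 86/45) = -29*(1 - 86/45) = -29*(-41/45) = 1189/45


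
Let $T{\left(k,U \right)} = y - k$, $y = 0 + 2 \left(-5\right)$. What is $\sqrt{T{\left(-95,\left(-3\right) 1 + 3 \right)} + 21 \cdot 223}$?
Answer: $4 \sqrt{298} \approx 69.051$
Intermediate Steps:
$y = -10$ ($y = 0 - 10 = -10$)
$T{\left(k,U \right)} = -10 - k$
$\sqrt{T{\left(-95,\left(-3\right) 1 + 3 \right)} + 21 \cdot 223} = \sqrt{\left(-10 - -95\right) + 21 \cdot 223} = \sqrt{\left(-10 + 95\right) + 4683} = \sqrt{85 + 4683} = \sqrt{4768} = 4 \sqrt{298}$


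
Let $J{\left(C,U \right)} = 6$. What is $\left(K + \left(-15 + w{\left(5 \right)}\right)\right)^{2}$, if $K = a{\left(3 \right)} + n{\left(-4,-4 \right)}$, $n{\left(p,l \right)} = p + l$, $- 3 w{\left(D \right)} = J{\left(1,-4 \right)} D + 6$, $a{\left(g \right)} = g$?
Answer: $1024$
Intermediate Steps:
$w{\left(D \right)} = -2 - 2 D$ ($w{\left(D \right)} = - \frac{6 D + 6}{3} = - \frac{6 + 6 D}{3} = -2 - 2 D$)
$n{\left(p,l \right)} = l + p$
$K = -5$ ($K = 3 - 8 = -5$)
$\left(K + \left(-15 + w{\left(5 \right)}\right)\right)^{2} = \left(-5 - 27\right)^{2} = \left(-32\right)^{2} = 1024$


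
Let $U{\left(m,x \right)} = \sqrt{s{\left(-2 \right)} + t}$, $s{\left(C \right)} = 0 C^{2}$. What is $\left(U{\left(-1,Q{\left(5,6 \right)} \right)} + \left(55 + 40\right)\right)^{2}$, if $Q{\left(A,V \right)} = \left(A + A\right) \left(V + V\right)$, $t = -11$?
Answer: $\left(95 + i \sqrt{11}\right)^{2} \approx 9014.0 + 630.16 i$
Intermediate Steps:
$Q{\left(A,V \right)} = 4 A V$ ($Q{\left(A,V \right)} = 2 A 2 V = 4 A V$)
$s{\left(C \right)} = 0$
$U{\left(m,x \right)} = i \sqrt{11}$ ($U{\left(m,x \right)} = \sqrt{0 - 11} = \sqrt{-11} = i \sqrt{11}$)
$\left(U{\left(-1,Q{\left(5,6 \right)} \right)} + \left(55 + 40\right)\right)^{2} = \left(i \sqrt{11} + \left(55 + 40\right)\right)^{2} = \left(i \sqrt{11} + 95\right)^{2} = \left(95 + i \sqrt{11}\right)^{2}$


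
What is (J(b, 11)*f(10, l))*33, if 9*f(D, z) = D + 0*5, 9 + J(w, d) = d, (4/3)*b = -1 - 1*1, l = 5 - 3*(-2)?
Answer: 220/3 ≈ 73.333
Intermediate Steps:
l = 11 (l = 5 + 6 = 11)
b = -3/2 (b = 3*(-1 - 1*1)/4 = 3*(-1 - 1)/4 = (¾)*(-2) = -3/2 ≈ -1.5000)
J(w, d) = -9 + d
f(D, z) = D/9 (f(D, z) = (D + 0*5)/9 = (D + 0)/9 = D/9)
(J(b, 11)*f(10, l))*33 = ((-9 + 11)*((⅑)*10))*33 = (2*(10/9))*33 = (20/9)*33 = 220/3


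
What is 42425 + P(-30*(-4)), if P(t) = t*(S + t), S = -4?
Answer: 56345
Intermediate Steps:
P(t) = t*(-4 + t)
42425 + P(-30*(-4)) = 42425 + (-30*(-4))*(-4 - 30*(-4)) = 42425 + 120*(-4 + 120) = 42425 + 120*116 = 42425 + 13920 = 56345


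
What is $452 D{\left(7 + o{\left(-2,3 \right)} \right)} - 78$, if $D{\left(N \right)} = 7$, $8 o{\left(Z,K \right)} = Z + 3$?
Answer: $3086$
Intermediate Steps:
$o{\left(Z,K \right)} = \frac{3}{8} + \frac{Z}{8}$ ($o{\left(Z,K \right)} = \frac{Z + 3}{8} = \frac{3 + Z}{8} = \frac{3}{8} + \frac{Z}{8}$)
$452 D{\left(7 + o{\left(-2,3 \right)} \right)} - 78 = 452 \cdot 7 - 78 = 3164 - 78 = 3086$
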